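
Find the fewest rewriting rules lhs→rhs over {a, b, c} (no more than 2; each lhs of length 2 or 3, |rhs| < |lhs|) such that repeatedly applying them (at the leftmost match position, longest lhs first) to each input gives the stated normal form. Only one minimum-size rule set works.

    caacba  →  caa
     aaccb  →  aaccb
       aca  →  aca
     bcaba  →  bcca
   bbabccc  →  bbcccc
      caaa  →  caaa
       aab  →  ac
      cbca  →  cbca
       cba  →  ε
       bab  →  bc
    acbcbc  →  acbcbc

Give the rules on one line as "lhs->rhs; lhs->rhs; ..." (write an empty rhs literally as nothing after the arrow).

  | caacba => caa
  | aaccb
  | aca
  | bcaba => bcca

ab->c; cba->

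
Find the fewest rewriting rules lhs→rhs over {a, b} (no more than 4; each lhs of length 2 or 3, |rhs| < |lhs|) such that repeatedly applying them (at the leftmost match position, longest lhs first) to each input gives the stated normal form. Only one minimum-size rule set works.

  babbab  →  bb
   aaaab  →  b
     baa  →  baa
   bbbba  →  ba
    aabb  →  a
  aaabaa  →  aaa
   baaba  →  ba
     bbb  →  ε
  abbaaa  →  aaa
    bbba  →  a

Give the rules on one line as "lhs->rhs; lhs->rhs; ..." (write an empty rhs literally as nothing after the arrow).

ab->b; aba->; abb->; bbb->

  | babbab => bab => bb
  | aaaab => aaab => aab => ab => b
  | baa
  | bbbba => ba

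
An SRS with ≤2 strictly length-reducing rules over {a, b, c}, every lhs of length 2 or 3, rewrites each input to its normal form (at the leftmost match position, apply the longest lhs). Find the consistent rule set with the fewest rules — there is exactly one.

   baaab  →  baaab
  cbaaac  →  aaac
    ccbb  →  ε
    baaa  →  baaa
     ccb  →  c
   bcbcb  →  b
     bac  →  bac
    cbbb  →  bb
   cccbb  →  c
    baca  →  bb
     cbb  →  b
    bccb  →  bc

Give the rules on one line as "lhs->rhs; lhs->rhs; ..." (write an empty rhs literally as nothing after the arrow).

  | baaab
  | cbaaac => aaac
  | ccbb => cb => ε
  | baaa

aca->b; cb->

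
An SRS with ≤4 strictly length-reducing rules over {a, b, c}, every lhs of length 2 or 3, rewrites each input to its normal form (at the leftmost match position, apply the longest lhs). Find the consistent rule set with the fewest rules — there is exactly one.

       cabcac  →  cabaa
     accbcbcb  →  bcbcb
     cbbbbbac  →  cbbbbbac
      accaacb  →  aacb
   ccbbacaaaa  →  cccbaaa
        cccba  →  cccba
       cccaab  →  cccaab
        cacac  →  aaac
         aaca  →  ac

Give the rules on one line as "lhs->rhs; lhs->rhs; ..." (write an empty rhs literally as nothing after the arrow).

aca->c; acc->; bbc->cb; cac->aa

  | cabcac => cabaa
  | accbcbcb => bcbcb
  | cbbbbbac
  | accaacb => aacb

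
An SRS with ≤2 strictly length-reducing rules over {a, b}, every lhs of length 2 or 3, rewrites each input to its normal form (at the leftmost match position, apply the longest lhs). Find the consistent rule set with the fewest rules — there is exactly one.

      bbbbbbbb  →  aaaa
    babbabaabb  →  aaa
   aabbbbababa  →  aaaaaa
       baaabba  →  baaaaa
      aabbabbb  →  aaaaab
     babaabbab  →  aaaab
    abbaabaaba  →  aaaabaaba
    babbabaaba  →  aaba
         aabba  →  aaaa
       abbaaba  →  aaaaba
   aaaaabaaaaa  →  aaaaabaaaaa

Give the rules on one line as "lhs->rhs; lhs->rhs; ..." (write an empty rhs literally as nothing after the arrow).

  | bbbbbbbb => abbbbbb => aabbbb => aaabb => aaaa
  | babbabaabb => babaabb => aabb => aaa
  | aabbbbababa => aaabbababa => aaaaababa => aaaaaa
  | baaabba => baaaaa

bab->; bb->a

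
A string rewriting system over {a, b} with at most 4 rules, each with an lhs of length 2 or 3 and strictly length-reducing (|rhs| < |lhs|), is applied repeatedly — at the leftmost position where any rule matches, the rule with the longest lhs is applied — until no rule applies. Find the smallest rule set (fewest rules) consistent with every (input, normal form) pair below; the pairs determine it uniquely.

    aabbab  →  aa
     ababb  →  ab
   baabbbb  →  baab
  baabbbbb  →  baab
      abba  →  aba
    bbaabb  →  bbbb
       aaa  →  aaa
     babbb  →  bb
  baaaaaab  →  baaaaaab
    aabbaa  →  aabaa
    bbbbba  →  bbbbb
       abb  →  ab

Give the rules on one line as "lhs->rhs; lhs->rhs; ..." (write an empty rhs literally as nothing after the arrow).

abb->ab; bab->; bba->bb

  | aabbab => aabab => aa
  | ababb => ab
  | baabbbb => baabbb => baabb => baab
  | baabbbbb => baabbbb => baabbb => baabb => baab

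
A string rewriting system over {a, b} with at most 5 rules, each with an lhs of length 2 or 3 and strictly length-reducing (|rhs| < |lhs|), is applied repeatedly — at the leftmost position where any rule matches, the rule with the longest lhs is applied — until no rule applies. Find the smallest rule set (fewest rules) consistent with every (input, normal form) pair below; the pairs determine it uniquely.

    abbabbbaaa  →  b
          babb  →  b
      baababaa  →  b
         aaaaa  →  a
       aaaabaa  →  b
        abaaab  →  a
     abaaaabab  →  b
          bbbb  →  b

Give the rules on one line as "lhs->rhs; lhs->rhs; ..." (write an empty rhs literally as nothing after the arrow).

  | abbabbbaaa => aabbbaaa => bbbaaa => bbaaa => baaa => baa => ba => b
  | babb => bbb => bb => b
  | baababaa => bababaa => bbabaa => babaa => bbaa => baa => ba => b
  | aaaaa => aaa => a

aa->; abb->a; ba->b; bb->b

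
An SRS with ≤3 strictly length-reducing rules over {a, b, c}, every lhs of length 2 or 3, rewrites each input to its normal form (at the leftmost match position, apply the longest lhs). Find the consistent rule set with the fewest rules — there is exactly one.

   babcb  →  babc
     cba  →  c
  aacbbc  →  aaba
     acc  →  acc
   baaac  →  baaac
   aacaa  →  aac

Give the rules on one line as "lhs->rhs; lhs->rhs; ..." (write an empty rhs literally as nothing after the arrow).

ca->c; cb->c; cbc->ba

  | babcb => babc
  | cba => ca => c
  | aacbbc => aacbc => aaba
  | acc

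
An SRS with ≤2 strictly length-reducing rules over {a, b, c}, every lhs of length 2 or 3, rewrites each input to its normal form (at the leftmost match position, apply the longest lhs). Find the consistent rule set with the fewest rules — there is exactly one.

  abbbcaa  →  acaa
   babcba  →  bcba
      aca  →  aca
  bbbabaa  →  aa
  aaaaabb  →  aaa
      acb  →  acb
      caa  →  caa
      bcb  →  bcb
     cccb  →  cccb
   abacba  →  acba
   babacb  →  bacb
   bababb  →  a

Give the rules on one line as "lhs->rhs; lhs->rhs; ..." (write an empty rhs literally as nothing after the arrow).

ab->; bb->a

  | abbbcaa => bbcaa => acaa
  | babcba => bcba
  | aca
  | bbbabaa => ababaa => abaa => aa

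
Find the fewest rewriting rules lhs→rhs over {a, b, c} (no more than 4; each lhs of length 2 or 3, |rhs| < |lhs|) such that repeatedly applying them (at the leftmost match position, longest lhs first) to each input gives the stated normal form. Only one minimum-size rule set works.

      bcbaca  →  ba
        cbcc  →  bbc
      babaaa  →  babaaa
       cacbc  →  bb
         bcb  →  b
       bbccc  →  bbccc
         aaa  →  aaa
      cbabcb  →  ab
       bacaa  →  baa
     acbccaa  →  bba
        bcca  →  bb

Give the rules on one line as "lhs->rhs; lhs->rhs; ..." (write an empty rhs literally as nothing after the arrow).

  | bcbaca => baca => ba
  | cbcc => bbc
  | babaaa
  | cacbc => cbc => bb

ac->; cb->; cbc->bb; cca->b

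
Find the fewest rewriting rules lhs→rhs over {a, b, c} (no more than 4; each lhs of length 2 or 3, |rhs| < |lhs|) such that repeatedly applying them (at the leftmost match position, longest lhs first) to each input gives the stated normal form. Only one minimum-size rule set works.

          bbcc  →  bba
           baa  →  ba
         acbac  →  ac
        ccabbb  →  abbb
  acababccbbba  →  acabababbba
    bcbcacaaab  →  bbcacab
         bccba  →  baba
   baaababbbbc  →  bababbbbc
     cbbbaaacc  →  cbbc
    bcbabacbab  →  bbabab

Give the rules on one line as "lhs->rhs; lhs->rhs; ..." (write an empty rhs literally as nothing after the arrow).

  | bbcc => bba
  | baa => ba
  | acbac => ac
  | ccabbb => aabbb => abbb

aa->a; bac->; bcb->bb; cc->a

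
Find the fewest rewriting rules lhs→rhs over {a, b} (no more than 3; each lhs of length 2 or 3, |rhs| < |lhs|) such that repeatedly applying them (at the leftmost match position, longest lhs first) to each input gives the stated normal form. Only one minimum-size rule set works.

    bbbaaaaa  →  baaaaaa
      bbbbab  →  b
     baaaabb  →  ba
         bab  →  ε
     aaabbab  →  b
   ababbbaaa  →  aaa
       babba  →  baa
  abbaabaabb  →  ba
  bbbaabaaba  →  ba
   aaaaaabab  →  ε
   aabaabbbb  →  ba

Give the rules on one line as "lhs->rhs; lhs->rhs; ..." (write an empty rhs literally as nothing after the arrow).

  | bbbaaaaa => baaaaaa
  | bbbbab => babab => bbab => ab => b
  | baaaabb => baaabb => baabb => babb => bbb => ba
  | bab => bb => ε

ab->b; bb->; bbb->ba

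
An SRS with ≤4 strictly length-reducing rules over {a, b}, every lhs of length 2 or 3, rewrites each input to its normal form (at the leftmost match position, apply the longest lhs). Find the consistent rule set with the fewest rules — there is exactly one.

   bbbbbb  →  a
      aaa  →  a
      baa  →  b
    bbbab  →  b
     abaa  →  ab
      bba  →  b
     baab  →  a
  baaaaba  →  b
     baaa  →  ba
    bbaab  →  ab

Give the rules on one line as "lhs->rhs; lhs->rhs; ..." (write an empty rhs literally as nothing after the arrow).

  | bbbbbb => abbbb => aabb => bb => a
  | aaa => a
  | baa => b
  | bbbab => abab => aab => b

aa->; bab->ab; bb->a; bba->b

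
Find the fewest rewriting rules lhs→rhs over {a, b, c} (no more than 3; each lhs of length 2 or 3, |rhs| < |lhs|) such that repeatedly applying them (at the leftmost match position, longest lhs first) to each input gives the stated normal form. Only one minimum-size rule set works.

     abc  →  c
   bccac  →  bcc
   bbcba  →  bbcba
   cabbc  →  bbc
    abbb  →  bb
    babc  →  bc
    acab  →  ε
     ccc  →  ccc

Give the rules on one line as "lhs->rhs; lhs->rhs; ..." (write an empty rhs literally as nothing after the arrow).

  | abc => c
  | bccac => bcc
  | bbcba
  | cabbc => bbc

ab->; ca->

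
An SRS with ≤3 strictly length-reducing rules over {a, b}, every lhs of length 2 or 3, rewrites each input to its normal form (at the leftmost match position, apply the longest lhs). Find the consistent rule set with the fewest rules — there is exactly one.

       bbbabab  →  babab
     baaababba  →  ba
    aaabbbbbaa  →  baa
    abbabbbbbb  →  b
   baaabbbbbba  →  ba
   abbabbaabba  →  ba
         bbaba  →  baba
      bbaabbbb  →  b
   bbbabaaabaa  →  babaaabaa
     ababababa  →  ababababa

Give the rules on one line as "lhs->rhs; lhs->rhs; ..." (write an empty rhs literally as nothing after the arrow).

abb->bb; bb->b

  | bbbabab => bbabab => babab
  | baaababba => baaabbba => baabbba => babbba => bbbba => bbba => bba => ba
  | aaabbbbbaa => aabbbbbaa => abbbbbaa => bbbbbaa => bbbbaa => bbbaa => bbaa => baa
  | abbabbbbbb => bbabbbbbb => babbbbbb => bbbbbbb => bbbbbb => bbbbb => bbbb => bbb => bb => b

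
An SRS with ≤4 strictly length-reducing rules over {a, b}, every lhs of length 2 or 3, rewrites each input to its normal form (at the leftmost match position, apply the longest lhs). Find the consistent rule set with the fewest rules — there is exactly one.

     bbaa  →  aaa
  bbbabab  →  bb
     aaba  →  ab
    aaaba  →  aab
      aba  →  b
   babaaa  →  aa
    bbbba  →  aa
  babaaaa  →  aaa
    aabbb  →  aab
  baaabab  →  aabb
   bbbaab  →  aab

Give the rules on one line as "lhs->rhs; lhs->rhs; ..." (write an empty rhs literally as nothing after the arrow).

  | bbaa => aaa
  | bbbabab => babab => abab => bb
  | aaba => ab
  | aaaba => aab

aba->b; ba->a; bba->aa; bbb->b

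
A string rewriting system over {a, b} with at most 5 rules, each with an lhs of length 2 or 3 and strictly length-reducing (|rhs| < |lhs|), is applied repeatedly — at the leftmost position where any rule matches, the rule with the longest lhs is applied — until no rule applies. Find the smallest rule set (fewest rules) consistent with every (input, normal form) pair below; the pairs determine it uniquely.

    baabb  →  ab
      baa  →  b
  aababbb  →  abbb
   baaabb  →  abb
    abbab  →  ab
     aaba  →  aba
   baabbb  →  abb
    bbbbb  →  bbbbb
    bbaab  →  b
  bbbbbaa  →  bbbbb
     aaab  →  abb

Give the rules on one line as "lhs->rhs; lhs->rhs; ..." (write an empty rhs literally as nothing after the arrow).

  | baabb => babb => aab => ab
  | baa => b
  | aababbb => ababbb => aaabb => abbb
  | baaabb => babbb => aabb => abb

aa->; aaa->ab; aab->ab; bab->aa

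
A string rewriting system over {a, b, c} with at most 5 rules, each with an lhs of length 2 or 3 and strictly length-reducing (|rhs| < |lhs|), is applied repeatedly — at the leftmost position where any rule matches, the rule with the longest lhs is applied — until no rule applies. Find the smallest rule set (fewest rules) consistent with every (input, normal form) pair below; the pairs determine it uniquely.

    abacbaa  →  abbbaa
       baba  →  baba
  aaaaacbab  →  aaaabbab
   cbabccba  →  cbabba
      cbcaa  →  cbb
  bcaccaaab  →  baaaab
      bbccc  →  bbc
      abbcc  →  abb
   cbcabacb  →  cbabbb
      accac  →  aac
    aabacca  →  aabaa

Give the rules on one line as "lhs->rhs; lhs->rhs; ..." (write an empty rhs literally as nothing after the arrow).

  | abacbaa => abbbaa
  | baba
  | aaaaacbab => aaaabbab
  | cbabccba => cbabba

acb->bb; ca->a; caa->b; cc->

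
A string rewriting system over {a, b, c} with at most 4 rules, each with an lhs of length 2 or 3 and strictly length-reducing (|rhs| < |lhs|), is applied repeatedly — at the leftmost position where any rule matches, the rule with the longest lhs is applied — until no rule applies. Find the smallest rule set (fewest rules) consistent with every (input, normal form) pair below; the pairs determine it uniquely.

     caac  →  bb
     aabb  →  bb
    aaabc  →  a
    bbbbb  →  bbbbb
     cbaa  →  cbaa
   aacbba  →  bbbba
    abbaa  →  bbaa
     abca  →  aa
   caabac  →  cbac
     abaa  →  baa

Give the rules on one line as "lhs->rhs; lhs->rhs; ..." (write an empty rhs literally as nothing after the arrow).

aac->bb; ab->b; bc->a; cbb->bb

  | caac => cbb => bb
  | aabb => abb => bb
  | aaabc => aabc => abc => bc => a
  | bbbbb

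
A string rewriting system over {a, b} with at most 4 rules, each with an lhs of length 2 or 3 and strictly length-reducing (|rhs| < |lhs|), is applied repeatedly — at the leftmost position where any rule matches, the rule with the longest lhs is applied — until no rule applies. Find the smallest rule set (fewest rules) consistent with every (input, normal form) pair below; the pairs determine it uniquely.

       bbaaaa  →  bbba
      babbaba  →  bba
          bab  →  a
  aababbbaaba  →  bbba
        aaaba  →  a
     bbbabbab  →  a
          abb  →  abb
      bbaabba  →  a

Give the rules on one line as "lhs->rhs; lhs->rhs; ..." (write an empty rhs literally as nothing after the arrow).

aa->a; aaa->ba; aba->b; bab->a

  | bbaaaa => bbbaa => bbba
  | babbaba => ababa => bba
  | bab => a
  | aababbbaaba => ababbbaaba => bbbbaaba => bbbbaba => bbbaa => bbba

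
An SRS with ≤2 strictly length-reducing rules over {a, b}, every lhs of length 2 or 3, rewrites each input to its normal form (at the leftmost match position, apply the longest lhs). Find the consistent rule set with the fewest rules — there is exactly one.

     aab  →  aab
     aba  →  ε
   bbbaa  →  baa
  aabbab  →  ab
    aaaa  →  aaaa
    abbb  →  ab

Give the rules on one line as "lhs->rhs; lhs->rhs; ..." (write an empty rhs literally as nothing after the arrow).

aba->; bb->b

  | aab
  | aba => ε
  | bbbaa => bbaa => baa
  | aabbab => aabab => ab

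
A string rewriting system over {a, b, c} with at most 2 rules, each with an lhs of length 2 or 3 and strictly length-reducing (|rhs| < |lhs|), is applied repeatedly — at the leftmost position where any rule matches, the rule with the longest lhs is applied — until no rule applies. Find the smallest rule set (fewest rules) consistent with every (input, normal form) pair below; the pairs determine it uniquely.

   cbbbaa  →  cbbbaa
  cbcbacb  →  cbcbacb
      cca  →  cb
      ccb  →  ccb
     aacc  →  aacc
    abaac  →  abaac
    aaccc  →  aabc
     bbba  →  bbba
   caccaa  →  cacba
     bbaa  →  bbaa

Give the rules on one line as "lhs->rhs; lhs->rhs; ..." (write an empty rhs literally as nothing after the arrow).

  | cbbbaa
  | cbcbacb
  | cca => cb
  | ccb

cca->cb; ccc->bc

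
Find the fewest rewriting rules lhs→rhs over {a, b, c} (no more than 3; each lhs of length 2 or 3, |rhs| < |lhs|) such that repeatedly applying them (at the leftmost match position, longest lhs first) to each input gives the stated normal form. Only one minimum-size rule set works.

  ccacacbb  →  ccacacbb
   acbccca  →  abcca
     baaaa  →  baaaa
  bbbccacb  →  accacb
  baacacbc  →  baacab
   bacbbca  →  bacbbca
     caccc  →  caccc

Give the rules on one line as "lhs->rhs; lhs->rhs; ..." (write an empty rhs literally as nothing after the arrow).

  | ccacacbb
  | acbccca => abcca
  | baaaa
  | bbbccacb => accacb

bbb->a; cbc->b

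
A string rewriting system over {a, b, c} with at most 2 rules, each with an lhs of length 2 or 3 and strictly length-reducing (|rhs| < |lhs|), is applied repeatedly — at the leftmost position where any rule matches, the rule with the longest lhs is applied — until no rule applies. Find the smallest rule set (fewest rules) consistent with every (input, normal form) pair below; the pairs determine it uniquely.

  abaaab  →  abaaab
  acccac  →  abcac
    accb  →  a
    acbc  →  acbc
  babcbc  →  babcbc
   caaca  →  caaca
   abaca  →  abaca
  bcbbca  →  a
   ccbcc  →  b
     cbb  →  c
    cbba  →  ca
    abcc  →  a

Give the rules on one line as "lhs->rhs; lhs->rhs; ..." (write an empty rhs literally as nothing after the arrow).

bb->; cc->b

  | abaaab
  | acccac => abcac
  | accb => abb => a
  | acbc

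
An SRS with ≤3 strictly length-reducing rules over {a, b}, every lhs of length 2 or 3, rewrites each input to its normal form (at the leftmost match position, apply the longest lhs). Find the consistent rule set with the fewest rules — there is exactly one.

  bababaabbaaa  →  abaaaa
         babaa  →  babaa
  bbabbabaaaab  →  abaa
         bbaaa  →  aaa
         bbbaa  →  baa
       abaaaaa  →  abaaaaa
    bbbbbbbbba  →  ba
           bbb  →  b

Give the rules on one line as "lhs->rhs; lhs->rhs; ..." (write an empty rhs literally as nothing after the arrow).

aab->ba; abb->ba; bb->

  | bababaabbaaa => bababbabaaa => babbaabaaa => bbaaabaaa => aaabaaa => abaaaa
  | babaa
  | bbabbabaaaab => abbabaaaab => baabaaaab => bbaaaaab => aaaaab => aaaba => abaa
  | bbaaa => aaa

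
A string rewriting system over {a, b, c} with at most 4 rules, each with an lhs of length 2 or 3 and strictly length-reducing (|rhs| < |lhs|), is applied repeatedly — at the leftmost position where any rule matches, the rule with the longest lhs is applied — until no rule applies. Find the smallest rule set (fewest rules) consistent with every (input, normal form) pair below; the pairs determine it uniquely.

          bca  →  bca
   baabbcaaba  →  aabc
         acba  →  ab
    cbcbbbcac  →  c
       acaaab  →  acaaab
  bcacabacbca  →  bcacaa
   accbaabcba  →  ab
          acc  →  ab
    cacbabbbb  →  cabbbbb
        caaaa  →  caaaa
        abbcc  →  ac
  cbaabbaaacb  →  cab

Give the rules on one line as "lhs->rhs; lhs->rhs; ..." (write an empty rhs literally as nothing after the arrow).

ba->c; baa->ab; bbc->; cc->b

  | bca
  | baabbcaaba => abbbcaaba => abaaba => aabba => aabc
  | acba => acc => ab
  | cbcbbbcac => cbcbac => cbccc => cbbc => c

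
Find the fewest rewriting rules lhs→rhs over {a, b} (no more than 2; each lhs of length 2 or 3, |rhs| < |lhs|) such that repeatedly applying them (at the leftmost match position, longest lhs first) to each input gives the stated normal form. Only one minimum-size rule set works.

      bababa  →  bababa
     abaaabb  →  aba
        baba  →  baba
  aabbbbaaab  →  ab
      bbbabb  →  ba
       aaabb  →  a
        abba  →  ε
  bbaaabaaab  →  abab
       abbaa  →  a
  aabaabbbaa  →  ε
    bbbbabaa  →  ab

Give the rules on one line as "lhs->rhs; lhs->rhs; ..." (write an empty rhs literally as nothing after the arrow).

  | bababa
  | abaaabb => ababb => aba
  | baba
  | aabbbbaaab => bbbbaaab => bbaaab => aaab => ab

aa->; bb->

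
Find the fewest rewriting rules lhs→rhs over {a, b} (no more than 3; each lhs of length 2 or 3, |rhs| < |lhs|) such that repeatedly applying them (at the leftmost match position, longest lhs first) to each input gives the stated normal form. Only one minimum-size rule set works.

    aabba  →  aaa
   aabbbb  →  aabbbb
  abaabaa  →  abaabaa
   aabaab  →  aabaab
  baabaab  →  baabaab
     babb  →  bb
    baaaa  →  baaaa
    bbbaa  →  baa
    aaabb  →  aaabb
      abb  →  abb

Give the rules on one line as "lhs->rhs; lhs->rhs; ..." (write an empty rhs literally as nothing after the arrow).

bab->b; bba->a

  | aabba => aaa
  | aabbbb
  | abaabaa
  | aabaab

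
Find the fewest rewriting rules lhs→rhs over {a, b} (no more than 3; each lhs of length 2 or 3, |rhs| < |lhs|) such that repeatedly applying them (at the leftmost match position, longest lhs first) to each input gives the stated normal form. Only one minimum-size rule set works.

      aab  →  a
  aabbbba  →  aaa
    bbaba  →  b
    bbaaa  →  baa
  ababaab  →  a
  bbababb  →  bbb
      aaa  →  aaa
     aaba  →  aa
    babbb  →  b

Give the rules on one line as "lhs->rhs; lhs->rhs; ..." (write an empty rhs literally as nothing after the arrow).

  | aab => a
  | aabbbba => aabba => aaa
  | bbaba => bba => b
  | bbaaa => baa

ab->; abb->a; bba->b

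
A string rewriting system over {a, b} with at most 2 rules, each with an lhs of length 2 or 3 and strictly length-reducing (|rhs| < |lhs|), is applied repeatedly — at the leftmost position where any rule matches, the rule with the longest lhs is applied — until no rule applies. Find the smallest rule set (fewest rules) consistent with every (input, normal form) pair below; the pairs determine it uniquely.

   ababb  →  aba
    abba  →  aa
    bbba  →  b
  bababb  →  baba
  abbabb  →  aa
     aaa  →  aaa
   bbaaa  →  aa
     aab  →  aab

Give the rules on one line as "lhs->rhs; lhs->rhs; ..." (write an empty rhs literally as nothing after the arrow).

  | ababb => aba
  | abba => aa
  | bbba => b
  | bababb => baba

abb->a; bba->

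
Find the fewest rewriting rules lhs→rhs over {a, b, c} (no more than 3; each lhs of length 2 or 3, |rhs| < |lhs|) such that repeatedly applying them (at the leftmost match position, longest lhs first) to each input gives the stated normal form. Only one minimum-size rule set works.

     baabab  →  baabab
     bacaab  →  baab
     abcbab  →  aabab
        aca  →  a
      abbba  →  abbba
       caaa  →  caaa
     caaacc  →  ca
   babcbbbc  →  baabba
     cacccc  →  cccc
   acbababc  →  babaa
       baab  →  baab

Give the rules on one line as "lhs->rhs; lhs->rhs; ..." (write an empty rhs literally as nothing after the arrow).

  | baabab
  | bacaab => baab
  | abcbab => aabab
  | aca => a

ac->; bc->a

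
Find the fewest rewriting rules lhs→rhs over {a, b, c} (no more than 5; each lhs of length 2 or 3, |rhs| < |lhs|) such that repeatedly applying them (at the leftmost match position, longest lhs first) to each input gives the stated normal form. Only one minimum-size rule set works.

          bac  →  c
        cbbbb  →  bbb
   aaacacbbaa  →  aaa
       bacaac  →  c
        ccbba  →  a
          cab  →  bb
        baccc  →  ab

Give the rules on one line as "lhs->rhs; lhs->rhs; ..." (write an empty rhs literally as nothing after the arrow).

  | bac => c
  | cbbbb => bbb
  | aaacacbbaa => aaabcbbaa => aaabbaa => aaaba => aaa
  | bacaac => caac => bac => c

ba->; ca->b; cb->; ccc->ab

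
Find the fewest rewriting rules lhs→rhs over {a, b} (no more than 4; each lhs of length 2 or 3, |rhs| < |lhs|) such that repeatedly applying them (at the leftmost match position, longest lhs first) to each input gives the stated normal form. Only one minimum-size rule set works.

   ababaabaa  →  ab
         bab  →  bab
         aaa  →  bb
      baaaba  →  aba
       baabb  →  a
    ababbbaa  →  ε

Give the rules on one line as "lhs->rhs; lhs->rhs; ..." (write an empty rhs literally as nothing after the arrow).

aa->; aaa->bb; abb->; bbb->a

  | ababaabaa => ababbaa => abaa => ab
  | bab
  | aaa => bb
  | baaaba => bbbba => aba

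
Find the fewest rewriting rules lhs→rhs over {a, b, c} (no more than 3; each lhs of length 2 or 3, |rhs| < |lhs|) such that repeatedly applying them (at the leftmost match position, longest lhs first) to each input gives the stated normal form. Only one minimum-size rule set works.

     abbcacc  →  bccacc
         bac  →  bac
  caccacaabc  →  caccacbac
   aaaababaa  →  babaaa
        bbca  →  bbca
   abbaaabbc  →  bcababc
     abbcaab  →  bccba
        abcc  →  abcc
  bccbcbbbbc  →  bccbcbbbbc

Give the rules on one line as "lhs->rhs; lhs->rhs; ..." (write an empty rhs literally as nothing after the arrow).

  | abbcacc => bccacc
  | bac
  | caccacaabc => caccacbac
  | aaaababaa => aabaabaa => baaabaa => babaaa

aab->ba; abb->bc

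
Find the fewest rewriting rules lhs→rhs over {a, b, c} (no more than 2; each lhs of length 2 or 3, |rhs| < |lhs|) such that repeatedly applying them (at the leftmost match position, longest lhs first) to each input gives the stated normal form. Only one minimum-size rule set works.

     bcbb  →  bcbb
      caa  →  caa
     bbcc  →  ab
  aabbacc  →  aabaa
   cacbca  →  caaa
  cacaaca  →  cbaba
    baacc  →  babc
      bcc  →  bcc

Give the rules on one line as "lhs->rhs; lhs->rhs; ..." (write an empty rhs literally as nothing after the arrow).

ac->b; bbc->aa

  | bcbb
  | caa
  | bbcc => aac => ab
  | aabbacc => aabbbc => aabaa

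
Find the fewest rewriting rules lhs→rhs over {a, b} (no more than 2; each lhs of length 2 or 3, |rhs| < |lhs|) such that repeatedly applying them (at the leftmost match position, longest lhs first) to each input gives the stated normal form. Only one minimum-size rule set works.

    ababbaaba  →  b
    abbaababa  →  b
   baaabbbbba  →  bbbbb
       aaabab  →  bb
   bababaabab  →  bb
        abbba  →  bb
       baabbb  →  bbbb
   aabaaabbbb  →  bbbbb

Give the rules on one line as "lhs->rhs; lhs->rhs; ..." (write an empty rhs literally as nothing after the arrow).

ab->b; bba->b

  | ababbaaba => babbaaba => bbbaaba => bbaba => bba => b
  | abbaababa => bbaababa => bababa => bbaba => bba => b
  | baaabbbbba => baabbbbba => babbbbba => bbbbbba => bbbbb
  | aaabab => aabab => abab => bab => bb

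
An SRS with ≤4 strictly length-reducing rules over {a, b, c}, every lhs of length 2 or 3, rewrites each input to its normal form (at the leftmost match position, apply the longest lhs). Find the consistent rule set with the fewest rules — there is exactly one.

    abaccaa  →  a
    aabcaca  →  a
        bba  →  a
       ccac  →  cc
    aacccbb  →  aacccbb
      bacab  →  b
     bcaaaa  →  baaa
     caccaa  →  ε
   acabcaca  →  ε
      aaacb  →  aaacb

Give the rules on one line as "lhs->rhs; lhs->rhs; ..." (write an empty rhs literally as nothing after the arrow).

  | abaccaa => accaa => aca => a
  | aabcaca => acaca => aca => a
  | bba => a
  | ccac => cc

ab->; bba->a; ca->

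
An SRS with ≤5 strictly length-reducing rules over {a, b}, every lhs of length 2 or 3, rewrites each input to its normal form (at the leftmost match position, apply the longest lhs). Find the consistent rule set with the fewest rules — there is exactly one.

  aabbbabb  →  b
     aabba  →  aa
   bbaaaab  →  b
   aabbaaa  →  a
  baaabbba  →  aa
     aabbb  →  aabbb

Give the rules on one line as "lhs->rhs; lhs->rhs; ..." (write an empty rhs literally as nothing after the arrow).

aaa->; ba->; bab->a; bba->ba

  | aabbbabb => aabbabb => aababb => aaab => b
  | aabba => aaba => aa
  | bbaaaab => baaaab => aaab => b
  | aabbaaa => aabaaa => aaaa => a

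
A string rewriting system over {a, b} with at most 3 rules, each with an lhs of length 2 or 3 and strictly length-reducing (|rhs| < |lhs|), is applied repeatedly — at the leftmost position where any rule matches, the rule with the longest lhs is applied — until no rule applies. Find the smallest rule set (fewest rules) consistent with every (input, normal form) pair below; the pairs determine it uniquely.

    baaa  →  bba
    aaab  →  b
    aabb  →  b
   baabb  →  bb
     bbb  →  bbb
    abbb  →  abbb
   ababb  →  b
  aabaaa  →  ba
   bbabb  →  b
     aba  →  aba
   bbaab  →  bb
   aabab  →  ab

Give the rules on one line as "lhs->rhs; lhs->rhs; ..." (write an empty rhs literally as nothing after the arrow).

aa->b; aab->; bab->aa

  | baaa => bba
  | aaab => bab => aa => b
  | aabb => b
  | baabb => bb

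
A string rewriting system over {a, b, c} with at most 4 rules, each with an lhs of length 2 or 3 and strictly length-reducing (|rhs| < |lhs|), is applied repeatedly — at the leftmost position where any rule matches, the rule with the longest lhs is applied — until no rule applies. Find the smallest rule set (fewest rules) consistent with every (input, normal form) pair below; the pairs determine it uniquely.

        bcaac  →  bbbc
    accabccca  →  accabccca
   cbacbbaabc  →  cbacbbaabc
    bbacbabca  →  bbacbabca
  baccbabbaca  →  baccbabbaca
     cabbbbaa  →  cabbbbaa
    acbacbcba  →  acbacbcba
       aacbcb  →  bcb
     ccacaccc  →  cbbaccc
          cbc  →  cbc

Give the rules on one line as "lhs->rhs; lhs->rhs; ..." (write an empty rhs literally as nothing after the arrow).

  | bcaac => bbbc
  | accabccca
  | cbacbbaabc
  | bbacbabca

aac->; caa->bb; cac->bb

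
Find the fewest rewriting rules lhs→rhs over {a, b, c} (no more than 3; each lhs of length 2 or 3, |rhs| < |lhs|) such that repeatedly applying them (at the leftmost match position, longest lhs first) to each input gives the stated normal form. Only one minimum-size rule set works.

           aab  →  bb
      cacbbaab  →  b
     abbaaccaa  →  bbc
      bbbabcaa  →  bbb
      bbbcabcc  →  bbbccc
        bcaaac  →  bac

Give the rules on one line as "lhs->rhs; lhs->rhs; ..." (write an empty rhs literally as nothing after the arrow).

  | aab => bb
  | cacbbaab => cabaab => caab => cbb => b
  | abbaaccaa => baaccaa => bbccaa => bbccb => bbc
  | bbbabcaa => bbbcaa => bbbcb => bbb

aa->b; ab->; cb->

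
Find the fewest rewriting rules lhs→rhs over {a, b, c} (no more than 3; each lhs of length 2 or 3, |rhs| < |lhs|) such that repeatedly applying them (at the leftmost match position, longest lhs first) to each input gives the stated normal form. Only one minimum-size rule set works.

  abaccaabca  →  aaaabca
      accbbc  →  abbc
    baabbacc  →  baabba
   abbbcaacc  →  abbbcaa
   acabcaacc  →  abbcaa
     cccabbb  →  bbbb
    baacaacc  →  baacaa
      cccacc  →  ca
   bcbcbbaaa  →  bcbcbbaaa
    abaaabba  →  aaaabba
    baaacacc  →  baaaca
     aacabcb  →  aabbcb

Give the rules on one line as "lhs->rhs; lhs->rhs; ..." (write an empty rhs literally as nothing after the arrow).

  | abaccaabca => aaccaabca => aaaabca
  | accbbc => abbc
  | baabbacc => baabba
  | abbbcaacc => abbbcaa

aba->aa; cab->bb; cc->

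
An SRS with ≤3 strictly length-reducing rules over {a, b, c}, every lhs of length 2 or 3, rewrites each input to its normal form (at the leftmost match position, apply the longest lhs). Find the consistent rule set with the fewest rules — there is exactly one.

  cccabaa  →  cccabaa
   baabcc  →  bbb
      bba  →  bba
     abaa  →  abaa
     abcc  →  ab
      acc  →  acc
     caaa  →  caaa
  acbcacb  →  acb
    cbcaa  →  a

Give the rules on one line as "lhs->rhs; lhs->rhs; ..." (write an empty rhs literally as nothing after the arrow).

aab->bb; bc->b; cba->

  | cccabaa
  | baabcc => bbbcc => bbbc => bbb
  | bba
  | abaa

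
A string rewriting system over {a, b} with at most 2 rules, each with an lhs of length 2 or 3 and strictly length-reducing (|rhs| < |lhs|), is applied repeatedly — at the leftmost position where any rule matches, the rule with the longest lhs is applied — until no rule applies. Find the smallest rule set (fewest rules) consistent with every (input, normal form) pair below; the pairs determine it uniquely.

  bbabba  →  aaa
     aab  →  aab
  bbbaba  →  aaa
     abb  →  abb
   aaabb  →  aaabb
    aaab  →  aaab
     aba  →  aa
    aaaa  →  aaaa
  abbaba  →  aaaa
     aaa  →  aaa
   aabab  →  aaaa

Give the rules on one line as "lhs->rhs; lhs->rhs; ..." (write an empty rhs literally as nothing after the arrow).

  | bbabba => baaba => aaba => aaa
  | aab
  | bbbaba => bbaaa => baaa => aaa
  | abb

ba->a; bab->aa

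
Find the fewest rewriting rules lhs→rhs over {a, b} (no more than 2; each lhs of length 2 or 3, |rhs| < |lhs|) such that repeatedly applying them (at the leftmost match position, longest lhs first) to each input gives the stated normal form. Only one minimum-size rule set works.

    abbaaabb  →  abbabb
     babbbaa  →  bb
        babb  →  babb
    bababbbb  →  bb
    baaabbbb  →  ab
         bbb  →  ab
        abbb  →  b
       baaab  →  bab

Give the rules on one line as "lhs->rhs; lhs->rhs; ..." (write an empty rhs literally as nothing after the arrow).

aa->; bbb->ab

  | abbaaabb => abbabb
  | babbbaa => baabaa => bbaa => bb
  | babb
  | bababbbb => babaabb => babbb => baab => bb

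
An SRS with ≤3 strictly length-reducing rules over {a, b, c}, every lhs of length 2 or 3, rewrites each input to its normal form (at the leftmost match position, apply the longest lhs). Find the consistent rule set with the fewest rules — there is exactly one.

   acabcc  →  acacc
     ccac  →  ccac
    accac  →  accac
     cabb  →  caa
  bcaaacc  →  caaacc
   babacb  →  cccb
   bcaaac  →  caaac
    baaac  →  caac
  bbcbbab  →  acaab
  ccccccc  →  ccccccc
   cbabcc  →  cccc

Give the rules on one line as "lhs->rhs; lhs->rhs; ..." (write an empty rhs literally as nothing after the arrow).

ba->c; bb->a; bc->c

  | acabcc => acacc
  | ccac
  | accac
  | cabb => caa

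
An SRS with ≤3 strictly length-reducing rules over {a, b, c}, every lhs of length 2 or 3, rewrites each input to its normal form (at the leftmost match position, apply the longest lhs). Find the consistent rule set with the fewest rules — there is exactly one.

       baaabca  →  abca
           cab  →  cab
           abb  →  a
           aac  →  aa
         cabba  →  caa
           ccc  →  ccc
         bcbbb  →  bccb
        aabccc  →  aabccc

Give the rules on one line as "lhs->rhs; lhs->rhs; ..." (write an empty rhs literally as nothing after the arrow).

  | baaabca => abca
  | cab
  | abb => ac => a
  | aac => aa

ac->a; baa->; bb->c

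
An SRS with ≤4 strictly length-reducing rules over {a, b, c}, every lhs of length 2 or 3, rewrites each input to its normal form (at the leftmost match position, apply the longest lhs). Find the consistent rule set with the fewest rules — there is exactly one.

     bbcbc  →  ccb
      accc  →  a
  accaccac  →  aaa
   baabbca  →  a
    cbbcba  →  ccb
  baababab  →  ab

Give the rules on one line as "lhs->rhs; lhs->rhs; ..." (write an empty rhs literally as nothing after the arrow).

ac->a; ba->; bbc->cb

  | bbcbc => cbbc => ccb
  | accc => acc => ac => a
  | accaccac => acaccac => aaccac => aacac => aaac => aaa
  | baabbca => abbca => acba => aba => a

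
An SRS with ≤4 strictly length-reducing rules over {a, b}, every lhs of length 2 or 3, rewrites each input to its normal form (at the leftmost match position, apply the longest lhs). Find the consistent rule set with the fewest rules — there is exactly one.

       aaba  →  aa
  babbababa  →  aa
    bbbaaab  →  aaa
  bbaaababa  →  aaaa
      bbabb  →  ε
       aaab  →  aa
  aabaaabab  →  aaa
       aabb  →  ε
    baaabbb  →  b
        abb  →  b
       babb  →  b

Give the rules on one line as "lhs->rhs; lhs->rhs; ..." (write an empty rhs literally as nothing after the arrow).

ab->; bb->b; bba->aa

  | aaba => aa
  | babbababa => bbababa => aababa => aaba => aa
  | bbbaaab => bbaaab => aaaab => aaa
  | bbaaababa => aaaababa => aaaaba => aaaa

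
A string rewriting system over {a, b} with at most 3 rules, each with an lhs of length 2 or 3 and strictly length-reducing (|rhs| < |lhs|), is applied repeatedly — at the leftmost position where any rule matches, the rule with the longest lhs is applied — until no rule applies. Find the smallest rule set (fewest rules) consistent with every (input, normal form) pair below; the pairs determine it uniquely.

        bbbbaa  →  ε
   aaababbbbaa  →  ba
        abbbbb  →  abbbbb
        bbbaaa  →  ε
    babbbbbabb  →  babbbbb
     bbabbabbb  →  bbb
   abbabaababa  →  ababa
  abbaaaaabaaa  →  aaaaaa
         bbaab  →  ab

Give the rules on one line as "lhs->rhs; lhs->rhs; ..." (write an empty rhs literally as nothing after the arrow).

aab->; baa->; bba->

  | bbbbaa => bba => ε
  | aaababbbbaa => aabbbbaa => bbbaa => ba
  | abbbbb
  | bbbaaa => baa => ε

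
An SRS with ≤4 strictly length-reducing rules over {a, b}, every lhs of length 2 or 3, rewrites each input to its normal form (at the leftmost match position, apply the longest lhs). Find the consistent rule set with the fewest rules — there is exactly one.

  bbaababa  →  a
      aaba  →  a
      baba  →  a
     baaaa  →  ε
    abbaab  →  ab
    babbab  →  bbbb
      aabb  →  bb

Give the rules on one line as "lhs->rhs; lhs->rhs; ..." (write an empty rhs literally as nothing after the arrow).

  | bbaababa => baababa => aababa => baba => bba => ba => a
  | aaba => ba => a
  | baba => bba => ba => a
  | baaaa => aaaa => aa => ε

aa->; ba->a; bab->bb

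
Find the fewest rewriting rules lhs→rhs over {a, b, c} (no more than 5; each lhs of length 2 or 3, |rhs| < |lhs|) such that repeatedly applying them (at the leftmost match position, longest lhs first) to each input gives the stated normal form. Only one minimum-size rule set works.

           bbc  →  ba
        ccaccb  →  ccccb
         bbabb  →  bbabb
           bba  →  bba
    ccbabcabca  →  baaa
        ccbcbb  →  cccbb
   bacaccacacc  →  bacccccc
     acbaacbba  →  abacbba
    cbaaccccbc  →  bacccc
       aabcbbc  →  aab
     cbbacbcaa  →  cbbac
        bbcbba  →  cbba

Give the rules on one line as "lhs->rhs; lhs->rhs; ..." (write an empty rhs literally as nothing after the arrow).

  | bbc => ba
  | ccaccb => ccccb
  | bbabb
  | bba

bc->a; bcb->cb; ca->c; cba->b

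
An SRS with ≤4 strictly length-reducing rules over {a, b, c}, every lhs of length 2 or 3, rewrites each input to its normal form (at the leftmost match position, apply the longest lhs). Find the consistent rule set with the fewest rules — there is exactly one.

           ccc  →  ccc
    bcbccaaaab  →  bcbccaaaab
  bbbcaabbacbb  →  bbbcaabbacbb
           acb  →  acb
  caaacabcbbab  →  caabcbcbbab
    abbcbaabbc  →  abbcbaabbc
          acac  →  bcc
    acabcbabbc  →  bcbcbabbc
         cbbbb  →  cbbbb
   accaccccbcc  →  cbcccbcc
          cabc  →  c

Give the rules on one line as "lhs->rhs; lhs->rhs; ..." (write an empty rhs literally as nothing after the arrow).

aca->bc; acc->ca; cab->

  | ccc
  | bcbccaaaab
  | bbbcaabbacbb
  | acb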